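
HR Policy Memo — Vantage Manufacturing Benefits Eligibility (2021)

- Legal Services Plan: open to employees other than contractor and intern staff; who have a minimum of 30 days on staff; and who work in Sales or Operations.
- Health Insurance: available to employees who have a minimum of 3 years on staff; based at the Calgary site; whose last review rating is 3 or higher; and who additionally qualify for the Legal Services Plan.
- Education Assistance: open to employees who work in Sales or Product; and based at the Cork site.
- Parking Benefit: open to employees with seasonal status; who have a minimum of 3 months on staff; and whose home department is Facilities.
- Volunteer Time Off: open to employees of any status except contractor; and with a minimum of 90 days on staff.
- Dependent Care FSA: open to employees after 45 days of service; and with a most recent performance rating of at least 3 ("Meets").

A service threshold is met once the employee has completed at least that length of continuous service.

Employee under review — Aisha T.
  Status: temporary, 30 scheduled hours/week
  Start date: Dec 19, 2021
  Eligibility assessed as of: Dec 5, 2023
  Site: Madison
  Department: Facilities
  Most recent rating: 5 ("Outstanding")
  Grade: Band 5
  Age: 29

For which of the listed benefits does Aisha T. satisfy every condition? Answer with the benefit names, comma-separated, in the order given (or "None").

Volunteer Time Off, Dependent Care FSA

Service from Dec 19, 2021 to Dec 5, 2023: 716 days.
Legal Services Plan — status temporary ✓ (not excluded); service 716 days ≥ 30 days ✓; dept Facilities ✗ → not eligible.
Health Insurance — service 716 days < 3 years (≈1095 days) ✗ → not eligible.
Education Assistance — dept Facilities ✗ → not eligible.
Parking Benefit — status temporary ✗ (requires seasonal) → not eligible.
Volunteer Time Off — status temporary ✓ (not excluded); service 716 days ≥ 90 days ✓ → eligible.
Dependent Care FSA — service 716 days ≥ 45 days ✓; rating 5 ≥ 3 ✓ → eligible.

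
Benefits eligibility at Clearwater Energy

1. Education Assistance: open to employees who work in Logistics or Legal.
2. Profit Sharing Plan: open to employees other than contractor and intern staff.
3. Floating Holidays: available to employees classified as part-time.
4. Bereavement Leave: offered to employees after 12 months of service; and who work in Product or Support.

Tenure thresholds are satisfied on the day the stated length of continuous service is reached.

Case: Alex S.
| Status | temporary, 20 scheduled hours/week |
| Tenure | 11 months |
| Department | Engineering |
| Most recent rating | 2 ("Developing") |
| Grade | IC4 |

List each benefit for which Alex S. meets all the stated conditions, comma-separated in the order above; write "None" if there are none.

Profit Sharing Plan

Education Assistance — dept Engineering ✗ → not eligible.
Profit Sharing Plan — status temporary ✓ (not excluded) → eligible.
Floating Holidays — status temporary ✗ (requires part-time) → not eligible.
Bereavement Leave — service 11 months < 12 months ✗ → not eligible.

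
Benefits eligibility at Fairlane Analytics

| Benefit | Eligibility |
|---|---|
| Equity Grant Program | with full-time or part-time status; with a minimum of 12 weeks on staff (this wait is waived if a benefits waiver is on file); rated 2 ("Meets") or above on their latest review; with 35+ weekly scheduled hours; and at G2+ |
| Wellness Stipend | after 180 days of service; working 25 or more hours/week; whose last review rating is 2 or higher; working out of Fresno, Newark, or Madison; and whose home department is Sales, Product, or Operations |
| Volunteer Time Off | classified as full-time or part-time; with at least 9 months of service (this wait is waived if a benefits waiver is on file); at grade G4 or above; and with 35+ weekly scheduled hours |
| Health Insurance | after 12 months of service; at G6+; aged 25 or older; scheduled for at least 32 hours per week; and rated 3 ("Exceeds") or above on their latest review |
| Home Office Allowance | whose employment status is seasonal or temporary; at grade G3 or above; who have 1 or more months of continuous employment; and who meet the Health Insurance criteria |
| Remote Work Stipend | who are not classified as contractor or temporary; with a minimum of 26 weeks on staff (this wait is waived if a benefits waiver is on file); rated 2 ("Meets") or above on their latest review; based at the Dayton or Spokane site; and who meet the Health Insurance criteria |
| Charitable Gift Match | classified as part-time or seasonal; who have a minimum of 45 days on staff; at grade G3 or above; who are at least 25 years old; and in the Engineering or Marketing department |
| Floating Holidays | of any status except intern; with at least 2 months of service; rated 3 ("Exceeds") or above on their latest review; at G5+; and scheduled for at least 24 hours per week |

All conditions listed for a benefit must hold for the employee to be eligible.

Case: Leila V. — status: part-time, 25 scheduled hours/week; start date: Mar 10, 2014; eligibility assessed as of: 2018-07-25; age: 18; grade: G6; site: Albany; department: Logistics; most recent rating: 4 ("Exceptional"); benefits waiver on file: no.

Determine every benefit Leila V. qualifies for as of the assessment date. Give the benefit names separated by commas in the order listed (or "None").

Floating Holidays

Service from Mar 10, 2014 to 2018-07-25: 1598 days.
Equity Grant Program — status part-time ✓; no waiver, service 1598 days ≥ 12 weeks (≈84 days) ✓; rating 4 ≥ 2 ✓; 25 hrs/wk < 35 ✗ → not eligible.
Wellness Stipend — service 1598 days ≥ 180 days ✓; 25 hrs/wk ≥ 25 ✓; rating 4 ≥ 2 ✓; site Albany ✗ (not Fresno, Newark, or Madison) → not eligible.
Volunteer Time Off — status part-time ✓; no waiver, service 1598 days ≥ 9 months (≈270 days) ✓; grade G6 ≥ G4 ✓; 25 hrs/wk < 35 ✗ → not eligible.
Health Insurance — service 1598 days ≥ 12 months (≈360 days) ✓; grade G6 ≥ G6 ✓; age 18 < 25 ✗ → not eligible.
Home Office Allowance — status part-time ✗ (requires seasonal or temporary) → not eligible.
Remote Work Stipend — status part-time ✓ (not excluded); no waiver, service 1598 days ≥ 26 weeks (≈182 days) ✓; rating 4 ≥ 2 ✓; site Albany ✗ (not Dayton or Spokane) → not eligible.
Charitable Gift Match — status part-time ✓; service 1598 days ≥ 45 days ✓; grade G6 ≥ G3 ✓; age 18 < 25 ✗ → not eligible.
Floating Holidays — status part-time ✓ (not excluded); service 1598 days ≥ 2 months (≈60 days) ✓; rating 4 ≥ 3 ✓; grade G6 ≥ G5 ✓; 25 hrs/wk ≥ 24 ✓ → eligible.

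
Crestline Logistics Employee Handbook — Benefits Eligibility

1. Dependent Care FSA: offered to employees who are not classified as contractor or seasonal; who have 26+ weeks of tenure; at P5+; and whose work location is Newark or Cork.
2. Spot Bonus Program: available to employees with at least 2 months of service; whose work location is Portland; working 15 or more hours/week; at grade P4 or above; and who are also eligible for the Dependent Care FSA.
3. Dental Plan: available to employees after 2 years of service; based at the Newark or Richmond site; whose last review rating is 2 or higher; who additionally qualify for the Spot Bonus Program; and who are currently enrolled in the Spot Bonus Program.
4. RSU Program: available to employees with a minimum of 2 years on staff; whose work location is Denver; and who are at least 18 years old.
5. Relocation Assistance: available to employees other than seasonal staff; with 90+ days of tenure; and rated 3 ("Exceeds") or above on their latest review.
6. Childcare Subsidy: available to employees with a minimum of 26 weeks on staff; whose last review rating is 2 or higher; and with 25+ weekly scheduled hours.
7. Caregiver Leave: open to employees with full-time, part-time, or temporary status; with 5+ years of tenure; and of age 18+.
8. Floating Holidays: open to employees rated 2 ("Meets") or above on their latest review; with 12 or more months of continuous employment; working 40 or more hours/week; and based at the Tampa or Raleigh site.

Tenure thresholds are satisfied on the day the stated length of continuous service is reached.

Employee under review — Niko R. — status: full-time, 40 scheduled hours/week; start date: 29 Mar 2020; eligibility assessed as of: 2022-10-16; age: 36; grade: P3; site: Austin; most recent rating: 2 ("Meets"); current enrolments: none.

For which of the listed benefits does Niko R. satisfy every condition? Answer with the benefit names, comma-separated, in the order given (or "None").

Childcare Subsidy

Service from 29 Mar 2020 to 2022-10-16: 931 days.
Dependent Care FSA — status full-time ✓ (not excluded); service 931 days ≥ 26 weeks (≈182 days) ✓; grade P3 < P5 ✗ → not eligible.
Spot Bonus Program — service 931 days ≥ 2 months (≈60 days) ✓; site Austin ✗ (not Portland) → not eligible.
Dental Plan — service 931 days ≥ 2 years (≈730 days) ✓; site Austin ✗ (not Newark or Richmond) → not eligible.
RSU Program — service 931 days ≥ 2 years (≈730 days) ✓; site Austin ✗ (not Denver) → not eligible.
Relocation Assistance — status full-time ✓ (not excluded); service 931 days ≥ 90 days ✓; rating 2 < 3 ✗ → not eligible.
Childcare Subsidy — service 931 days ≥ 26 weeks (≈182 days) ✓; rating 2 ≥ 2 ✓; 40 hrs/wk ≥ 25 ✓ → eligible.
Caregiver Leave — status full-time ✓; service 931 days < 5 years (≈1825 days) ✗ → not eligible.
Floating Holidays — rating 2 ≥ 2 ✓; service 931 days ≥ 12 months (≈360 days) ✓; 40 hrs/wk ≥ 40 ✓; site Austin ✗ (not Tampa or Raleigh) → not eligible.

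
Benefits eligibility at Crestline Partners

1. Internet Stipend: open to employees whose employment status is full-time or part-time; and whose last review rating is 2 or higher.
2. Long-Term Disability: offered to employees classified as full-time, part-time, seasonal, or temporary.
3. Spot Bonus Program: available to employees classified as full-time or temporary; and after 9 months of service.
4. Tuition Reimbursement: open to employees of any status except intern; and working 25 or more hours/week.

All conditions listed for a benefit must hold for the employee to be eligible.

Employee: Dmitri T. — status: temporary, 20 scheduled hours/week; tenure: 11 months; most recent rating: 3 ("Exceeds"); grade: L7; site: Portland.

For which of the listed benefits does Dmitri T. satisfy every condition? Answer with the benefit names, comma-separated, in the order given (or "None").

Internet Stipend — status temporary ✗ (requires full-time or part-time) → not eligible.
Long-Term Disability — status temporary ✓ → eligible.
Spot Bonus Program — status temporary ✓; service 11 months ≥ 9 months ✓ → eligible.
Tuition Reimbursement — status temporary ✓ (not excluded); 20 hrs/wk < 25 ✗ → not eligible.

Long-Term Disability, Spot Bonus Program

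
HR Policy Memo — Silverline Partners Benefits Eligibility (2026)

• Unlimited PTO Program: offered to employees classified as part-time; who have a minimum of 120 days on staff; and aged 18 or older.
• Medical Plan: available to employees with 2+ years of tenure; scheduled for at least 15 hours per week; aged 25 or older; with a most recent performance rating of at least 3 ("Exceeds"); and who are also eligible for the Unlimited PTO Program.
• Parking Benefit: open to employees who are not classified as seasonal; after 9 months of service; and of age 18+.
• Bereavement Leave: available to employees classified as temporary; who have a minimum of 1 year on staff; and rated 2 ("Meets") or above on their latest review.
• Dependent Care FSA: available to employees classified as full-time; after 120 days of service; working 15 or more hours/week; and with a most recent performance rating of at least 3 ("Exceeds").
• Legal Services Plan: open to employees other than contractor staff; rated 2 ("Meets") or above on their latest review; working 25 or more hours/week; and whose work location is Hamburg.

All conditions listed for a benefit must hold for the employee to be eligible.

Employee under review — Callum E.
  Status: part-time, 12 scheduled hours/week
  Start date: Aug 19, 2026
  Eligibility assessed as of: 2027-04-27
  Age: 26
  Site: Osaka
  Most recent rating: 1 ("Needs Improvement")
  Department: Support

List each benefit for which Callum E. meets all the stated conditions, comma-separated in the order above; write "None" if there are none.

Unlimited PTO Program

Service from Aug 19, 2026 to 2027-04-27: 251 days.
Unlimited PTO Program — status part-time ✓; service 251 days ≥ 120 days ✓; age 26 ≥ 18 ✓ → eligible.
Medical Plan — service 251 days < 2 years (≈730 days) ✗ → not eligible.
Parking Benefit — status part-time ✓ (not excluded); service 251 days < 9 months (≈270 days) ✗ → not eligible.
Bereavement Leave — status part-time ✗ (requires temporary) → not eligible.
Dependent Care FSA — status part-time ✗ (requires full-time) → not eligible.
Legal Services Plan — status part-time ✓ (not excluded); rating 1 < 2 ✗ → not eligible.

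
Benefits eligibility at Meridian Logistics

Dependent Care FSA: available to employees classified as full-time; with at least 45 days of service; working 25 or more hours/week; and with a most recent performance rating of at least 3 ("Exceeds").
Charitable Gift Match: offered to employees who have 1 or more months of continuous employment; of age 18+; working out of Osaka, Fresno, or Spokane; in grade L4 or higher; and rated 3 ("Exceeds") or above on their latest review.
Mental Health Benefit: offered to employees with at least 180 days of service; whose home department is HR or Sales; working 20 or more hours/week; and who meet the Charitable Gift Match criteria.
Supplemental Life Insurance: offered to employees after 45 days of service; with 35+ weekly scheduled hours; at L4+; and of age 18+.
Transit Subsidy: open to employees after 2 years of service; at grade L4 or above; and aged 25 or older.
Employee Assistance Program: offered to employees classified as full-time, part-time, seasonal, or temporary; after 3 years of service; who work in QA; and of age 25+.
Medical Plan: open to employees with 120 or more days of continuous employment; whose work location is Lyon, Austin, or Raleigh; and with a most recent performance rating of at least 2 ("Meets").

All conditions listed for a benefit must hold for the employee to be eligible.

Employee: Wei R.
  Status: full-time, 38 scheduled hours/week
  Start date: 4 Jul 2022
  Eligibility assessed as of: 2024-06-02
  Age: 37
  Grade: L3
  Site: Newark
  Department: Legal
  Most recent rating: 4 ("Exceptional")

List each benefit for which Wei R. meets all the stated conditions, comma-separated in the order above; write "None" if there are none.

Service from 4 Jul 2022 to 2024-06-02: 699 days.
Dependent Care FSA — status full-time ✓; service 699 days ≥ 45 days ✓; 38 hrs/wk ≥ 25 ✓; rating 4 ≥ 3 ✓ → eligible.
Charitable Gift Match — service 699 days ≥ 1 month (≈30 days) ✓; age 37 ≥ 18 ✓; site Newark ✗ (not Osaka, Fresno, or Spokane) → not eligible.
Mental Health Benefit — service 699 days ≥ 180 days ✓; dept Legal ✗ → not eligible.
Supplemental Life Insurance — service 699 days ≥ 45 days ✓; 38 hrs/wk ≥ 35 ✓; grade L3 < L4 ✗ → not eligible.
Transit Subsidy — service 699 days < 2 years (≈730 days) ✗ → not eligible.
Employee Assistance Program — status full-time ✓; service 699 days < 3 years (≈1095 days) ✗ → not eligible.
Medical Plan — service 699 days ≥ 120 days ✓; site Newark ✗ (not Lyon, Austin, or Raleigh) → not eligible.

Dependent Care FSA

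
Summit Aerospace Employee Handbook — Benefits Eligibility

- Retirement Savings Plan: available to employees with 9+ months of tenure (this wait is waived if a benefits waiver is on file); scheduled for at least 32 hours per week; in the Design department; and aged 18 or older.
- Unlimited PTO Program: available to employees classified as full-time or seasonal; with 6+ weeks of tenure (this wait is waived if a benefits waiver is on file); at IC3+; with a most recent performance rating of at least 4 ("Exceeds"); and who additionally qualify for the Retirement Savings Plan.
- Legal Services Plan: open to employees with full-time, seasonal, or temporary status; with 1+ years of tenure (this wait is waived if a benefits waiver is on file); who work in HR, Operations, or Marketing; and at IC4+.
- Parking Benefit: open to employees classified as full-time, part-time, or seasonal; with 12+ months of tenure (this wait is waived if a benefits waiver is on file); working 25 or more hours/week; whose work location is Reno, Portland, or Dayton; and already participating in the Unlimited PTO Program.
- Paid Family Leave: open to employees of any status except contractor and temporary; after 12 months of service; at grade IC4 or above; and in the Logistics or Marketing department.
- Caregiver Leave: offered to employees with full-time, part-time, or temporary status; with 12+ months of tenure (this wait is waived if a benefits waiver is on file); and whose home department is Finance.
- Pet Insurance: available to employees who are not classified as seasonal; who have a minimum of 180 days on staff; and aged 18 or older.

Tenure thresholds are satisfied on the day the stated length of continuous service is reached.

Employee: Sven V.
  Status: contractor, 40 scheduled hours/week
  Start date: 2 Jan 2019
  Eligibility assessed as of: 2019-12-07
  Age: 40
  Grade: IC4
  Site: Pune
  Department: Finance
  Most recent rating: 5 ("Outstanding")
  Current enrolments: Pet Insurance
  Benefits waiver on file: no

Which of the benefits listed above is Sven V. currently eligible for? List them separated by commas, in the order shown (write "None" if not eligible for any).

Pet Insurance

Service from 2 Jan 2019 to 2019-12-07: 339 days.
Retirement Savings Plan — no waiver, service 339 days ≥ 9 months (≈270 days) ✓; 40 hrs/wk ≥ 32 ✓; dept Finance ✗ → not eligible.
Unlimited PTO Program — status contractor ✗ (requires full-time or seasonal) → not eligible.
Legal Services Plan — status contractor ✗ (requires full-time, seasonal, or temporary) → not eligible.
Parking Benefit — status contractor ✗ (requires full-time, part-time, or seasonal) → not eligible.
Paid Family Leave — status contractor ✗ (excluded) → not eligible.
Caregiver Leave — status contractor ✗ (requires full-time, part-time, or temporary) → not eligible.
Pet Insurance — status contractor ✓ (not excluded); service 339 days ≥ 180 days ✓; age 40 ≥ 18 ✓ → eligible.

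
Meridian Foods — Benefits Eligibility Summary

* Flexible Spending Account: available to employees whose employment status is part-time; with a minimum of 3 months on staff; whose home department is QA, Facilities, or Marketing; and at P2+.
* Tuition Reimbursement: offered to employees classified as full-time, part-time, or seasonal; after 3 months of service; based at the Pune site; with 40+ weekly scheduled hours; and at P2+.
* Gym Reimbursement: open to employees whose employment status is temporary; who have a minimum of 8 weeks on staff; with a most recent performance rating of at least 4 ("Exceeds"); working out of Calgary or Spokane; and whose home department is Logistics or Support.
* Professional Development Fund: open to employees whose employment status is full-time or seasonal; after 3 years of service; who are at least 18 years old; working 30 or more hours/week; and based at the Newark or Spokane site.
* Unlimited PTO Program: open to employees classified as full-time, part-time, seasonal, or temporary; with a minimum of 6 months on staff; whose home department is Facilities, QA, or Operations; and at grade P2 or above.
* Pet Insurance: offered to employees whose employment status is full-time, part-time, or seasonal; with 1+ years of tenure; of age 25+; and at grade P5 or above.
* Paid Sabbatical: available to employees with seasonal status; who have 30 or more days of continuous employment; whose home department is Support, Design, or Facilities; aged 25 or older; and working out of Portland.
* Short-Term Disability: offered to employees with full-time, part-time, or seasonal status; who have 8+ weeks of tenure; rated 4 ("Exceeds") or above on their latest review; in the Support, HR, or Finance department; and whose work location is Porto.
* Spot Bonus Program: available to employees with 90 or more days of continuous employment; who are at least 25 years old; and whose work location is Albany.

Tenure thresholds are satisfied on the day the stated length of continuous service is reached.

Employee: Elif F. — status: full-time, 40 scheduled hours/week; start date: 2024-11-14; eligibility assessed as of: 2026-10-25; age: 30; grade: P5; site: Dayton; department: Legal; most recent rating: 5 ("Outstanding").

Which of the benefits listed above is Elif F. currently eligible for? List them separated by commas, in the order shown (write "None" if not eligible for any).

Pet Insurance

Service from 2024-11-14 to 2026-10-25: 710 days.
Flexible Spending Account — status full-time ✗ (requires part-time) → not eligible.
Tuition Reimbursement — status full-time ✓; service 710 days ≥ 3 months (≈90 days) ✓; site Dayton ✗ (not Pune) → not eligible.
Gym Reimbursement — status full-time ✗ (requires temporary) → not eligible.
Professional Development Fund — status full-time ✓; service 710 days < 3 years (≈1095 days) ✗ → not eligible.
Unlimited PTO Program — status full-time ✓; service 710 days ≥ 6 months (≈180 days) ✓; dept Legal ✗ → not eligible.
Pet Insurance — status full-time ✓; service 710 days ≥ 1 year (≈365 days) ✓; age 30 ≥ 25 ✓; grade P5 ≥ P5 ✓ → eligible.
Paid Sabbatical — status full-time ✗ (requires seasonal) → not eligible.
Short-Term Disability — status full-time ✓; service 710 days ≥ 8 weeks (≈56 days) ✓; rating 5 ≥ 4 ✓; dept Legal ✗ → not eligible.
Spot Bonus Program — service 710 days ≥ 90 days ✓; age 30 ≥ 25 ✓; site Dayton ✗ (not Albany) → not eligible.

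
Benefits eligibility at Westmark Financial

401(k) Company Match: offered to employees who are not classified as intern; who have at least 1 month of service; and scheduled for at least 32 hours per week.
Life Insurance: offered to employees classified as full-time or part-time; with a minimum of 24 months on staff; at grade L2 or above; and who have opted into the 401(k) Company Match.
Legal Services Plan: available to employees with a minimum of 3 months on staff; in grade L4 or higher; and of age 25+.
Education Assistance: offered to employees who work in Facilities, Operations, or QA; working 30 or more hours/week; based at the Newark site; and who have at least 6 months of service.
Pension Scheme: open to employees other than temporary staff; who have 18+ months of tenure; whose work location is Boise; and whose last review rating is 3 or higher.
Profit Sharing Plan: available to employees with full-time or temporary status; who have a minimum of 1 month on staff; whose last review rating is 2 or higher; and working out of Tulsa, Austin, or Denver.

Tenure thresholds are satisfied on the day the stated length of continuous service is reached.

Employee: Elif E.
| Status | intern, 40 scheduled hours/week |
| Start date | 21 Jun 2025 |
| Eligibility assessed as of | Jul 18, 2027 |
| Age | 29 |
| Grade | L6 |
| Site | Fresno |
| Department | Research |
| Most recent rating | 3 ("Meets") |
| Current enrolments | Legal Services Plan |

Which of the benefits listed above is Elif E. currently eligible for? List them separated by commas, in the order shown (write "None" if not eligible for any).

Legal Services Plan

Service from 21 Jun 2025 to Jul 18, 2027: 757 days.
401(k) Company Match — status intern ✗ (excluded) → not eligible.
Life Insurance — status intern ✗ (requires full-time or part-time) → not eligible.
Legal Services Plan — service 757 days ≥ 3 months (≈90 days) ✓; grade L6 ≥ L4 ✓; age 29 ≥ 25 ✓ → eligible.
Education Assistance — dept Research ✗ → not eligible.
Pension Scheme — status intern ✓ (not excluded); service 757 days ≥ 18 months (≈540 days) ✓; site Fresno ✗ (not Boise) → not eligible.
Profit Sharing Plan — status intern ✗ (requires full-time or temporary) → not eligible.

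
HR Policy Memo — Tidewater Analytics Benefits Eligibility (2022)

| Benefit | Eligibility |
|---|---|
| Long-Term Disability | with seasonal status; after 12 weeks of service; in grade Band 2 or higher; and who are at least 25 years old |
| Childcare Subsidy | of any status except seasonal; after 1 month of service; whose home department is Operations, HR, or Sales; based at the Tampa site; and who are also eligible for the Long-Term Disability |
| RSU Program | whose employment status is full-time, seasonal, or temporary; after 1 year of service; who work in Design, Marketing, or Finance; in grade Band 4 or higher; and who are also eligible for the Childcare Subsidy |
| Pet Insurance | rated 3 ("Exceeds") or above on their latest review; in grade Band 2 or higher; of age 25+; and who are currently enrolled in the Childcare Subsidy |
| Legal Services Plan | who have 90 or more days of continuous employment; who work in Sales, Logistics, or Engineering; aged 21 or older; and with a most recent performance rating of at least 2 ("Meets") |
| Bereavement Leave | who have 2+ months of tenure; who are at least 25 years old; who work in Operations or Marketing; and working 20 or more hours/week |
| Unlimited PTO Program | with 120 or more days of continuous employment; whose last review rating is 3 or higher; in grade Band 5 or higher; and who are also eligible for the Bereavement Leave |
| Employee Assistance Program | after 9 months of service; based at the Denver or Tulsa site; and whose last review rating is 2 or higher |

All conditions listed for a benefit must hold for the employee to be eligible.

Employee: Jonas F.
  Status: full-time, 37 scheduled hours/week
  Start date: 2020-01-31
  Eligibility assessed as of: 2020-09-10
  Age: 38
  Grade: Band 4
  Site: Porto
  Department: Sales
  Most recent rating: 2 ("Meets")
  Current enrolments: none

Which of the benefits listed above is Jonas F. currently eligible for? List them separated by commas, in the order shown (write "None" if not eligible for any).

Legal Services Plan

Service from 2020-01-31 to 2020-09-10: 223 days.
Long-Term Disability — status full-time ✗ (requires seasonal) → not eligible.
Childcare Subsidy — status full-time ✓ (not excluded); service 223 days ≥ 1 month (≈30 days) ✓; dept Sales ✓; site Porto ✗ (not Tampa) → not eligible.
RSU Program — status full-time ✓; service 223 days < 1 year (≈365 days) ✗ → not eligible.
Pet Insurance — rating 2 < 3 ✗ → not eligible.
Legal Services Plan — service 223 days ≥ 90 days ✓; dept Sales ✓; age 38 ≥ 21 ✓; rating 2 ≥ 2 ✓ → eligible.
Bereavement Leave — service 223 days ≥ 2 months (≈60 days) ✓; age 38 ≥ 25 ✓; dept Sales ✗ → not eligible.
Unlimited PTO Program — service 223 days ≥ 120 days ✓; rating 2 < 3 ✗ → not eligible.
Employee Assistance Program — service 223 days < 9 months (≈270 days) ✗ → not eligible.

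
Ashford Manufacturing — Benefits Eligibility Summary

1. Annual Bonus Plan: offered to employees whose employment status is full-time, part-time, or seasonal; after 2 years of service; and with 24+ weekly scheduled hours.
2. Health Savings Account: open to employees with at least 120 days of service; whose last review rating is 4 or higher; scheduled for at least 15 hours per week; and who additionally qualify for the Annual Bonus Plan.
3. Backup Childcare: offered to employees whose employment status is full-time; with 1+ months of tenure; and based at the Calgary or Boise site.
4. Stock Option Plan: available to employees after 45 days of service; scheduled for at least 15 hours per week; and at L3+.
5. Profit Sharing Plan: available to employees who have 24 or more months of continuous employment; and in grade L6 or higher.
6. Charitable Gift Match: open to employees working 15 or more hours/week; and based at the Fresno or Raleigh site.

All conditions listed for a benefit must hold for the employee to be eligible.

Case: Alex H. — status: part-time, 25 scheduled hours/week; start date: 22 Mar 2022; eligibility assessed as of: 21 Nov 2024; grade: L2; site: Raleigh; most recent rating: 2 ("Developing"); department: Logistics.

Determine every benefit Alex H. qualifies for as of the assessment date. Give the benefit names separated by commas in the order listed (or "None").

Annual Bonus Plan, Charitable Gift Match

Service from 22 Mar 2022 to 21 Nov 2024: 975 days.
Annual Bonus Plan — status part-time ✓; service 975 days ≥ 2 years (≈730 days) ✓; 25 hrs/wk ≥ 24 ✓ → eligible.
Health Savings Account — service 975 days ≥ 120 days ✓; rating 2 < 4 ✗ → not eligible.
Backup Childcare — status part-time ✗ (requires full-time) → not eligible.
Stock Option Plan — service 975 days ≥ 45 days ✓; 25 hrs/wk ≥ 15 ✓; grade L2 < L3 ✗ → not eligible.
Profit Sharing Plan — service 975 days ≥ 24 months (≈720 days) ✓; grade L2 < L6 ✗ → not eligible.
Charitable Gift Match — 25 hrs/wk ≥ 15 ✓; site Raleigh ✓ → eligible.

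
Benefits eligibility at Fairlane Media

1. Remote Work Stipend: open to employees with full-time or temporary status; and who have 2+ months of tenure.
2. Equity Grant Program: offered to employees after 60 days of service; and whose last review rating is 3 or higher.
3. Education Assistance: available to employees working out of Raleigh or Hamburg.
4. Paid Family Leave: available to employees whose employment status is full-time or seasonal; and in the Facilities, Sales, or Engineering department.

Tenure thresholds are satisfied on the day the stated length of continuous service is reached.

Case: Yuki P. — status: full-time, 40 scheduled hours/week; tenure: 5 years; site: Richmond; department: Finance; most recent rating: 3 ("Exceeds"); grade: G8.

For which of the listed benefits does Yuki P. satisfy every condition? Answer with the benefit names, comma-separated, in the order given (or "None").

Remote Work Stipend — status full-time ✓; service 5 years ≥ 2 months (≈60 days) ✓ → eligible.
Equity Grant Program — service 5 years ≥ 60 days ✓; rating 3 ≥ 3 ✓ → eligible.
Education Assistance — site Richmond ✗ (not Raleigh or Hamburg) → not eligible.
Paid Family Leave — status full-time ✓; dept Finance ✗ → not eligible.

Remote Work Stipend, Equity Grant Program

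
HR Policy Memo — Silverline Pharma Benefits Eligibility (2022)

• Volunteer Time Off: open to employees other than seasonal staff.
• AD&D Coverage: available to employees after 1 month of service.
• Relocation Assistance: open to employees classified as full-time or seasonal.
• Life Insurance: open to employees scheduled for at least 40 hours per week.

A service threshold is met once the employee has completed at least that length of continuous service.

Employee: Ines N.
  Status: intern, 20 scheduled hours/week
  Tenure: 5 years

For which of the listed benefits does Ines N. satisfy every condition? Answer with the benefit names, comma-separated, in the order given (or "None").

Volunteer Time Off — status intern ✓ (not excluded) → eligible.
AD&D Coverage — service 5 years ≥ 1 month (≈30 days) ✓ → eligible.
Relocation Assistance — status intern ✗ (requires full-time or seasonal) → not eligible.
Life Insurance — 20 hrs/wk < 40 ✗ → not eligible.

Volunteer Time Off, AD&D Coverage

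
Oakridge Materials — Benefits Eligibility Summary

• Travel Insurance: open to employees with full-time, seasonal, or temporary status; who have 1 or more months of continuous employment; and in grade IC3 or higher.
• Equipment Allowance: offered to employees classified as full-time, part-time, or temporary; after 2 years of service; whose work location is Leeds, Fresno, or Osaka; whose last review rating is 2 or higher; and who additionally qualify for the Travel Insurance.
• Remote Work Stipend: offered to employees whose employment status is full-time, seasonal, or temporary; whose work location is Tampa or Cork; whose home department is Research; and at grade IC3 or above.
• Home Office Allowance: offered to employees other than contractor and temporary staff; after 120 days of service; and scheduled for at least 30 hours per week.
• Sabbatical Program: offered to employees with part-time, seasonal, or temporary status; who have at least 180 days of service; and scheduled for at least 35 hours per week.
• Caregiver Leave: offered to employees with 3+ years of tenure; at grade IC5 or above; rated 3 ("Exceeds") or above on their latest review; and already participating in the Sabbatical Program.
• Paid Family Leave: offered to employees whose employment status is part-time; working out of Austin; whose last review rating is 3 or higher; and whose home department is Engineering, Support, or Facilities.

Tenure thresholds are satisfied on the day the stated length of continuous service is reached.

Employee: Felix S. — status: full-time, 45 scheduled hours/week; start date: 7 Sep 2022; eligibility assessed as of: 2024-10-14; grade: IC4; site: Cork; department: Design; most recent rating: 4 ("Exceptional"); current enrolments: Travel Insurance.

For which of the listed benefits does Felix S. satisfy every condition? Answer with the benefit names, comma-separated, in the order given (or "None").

Service from 7 Sep 2022 to 2024-10-14: 768 days.
Travel Insurance — status full-time ✓; service 768 days ≥ 1 month (≈30 days) ✓; grade IC4 ≥ IC3 ✓ → eligible.
Equipment Allowance — status full-time ✓; service 768 days ≥ 2 years (≈730 days) ✓; site Cork ✗ (not Leeds, Fresno, or Osaka) → not eligible.
Remote Work Stipend — status full-time ✓; site Cork ✓; dept Design ✗ → not eligible.
Home Office Allowance — status full-time ✓ (not excluded); service 768 days ≥ 120 days ✓; 45 hrs/wk ≥ 30 ✓ → eligible.
Sabbatical Program — status full-time ✗ (requires part-time, seasonal, or temporary) → not eligible.
Caregiver Leave — service 768 days < 3 years (≈1095 days) ✗ → not eligible.
Paid Family Leave — status full-time ✗ (requires part-time) → not eligible.

Travel Insurance, Home Office Allowance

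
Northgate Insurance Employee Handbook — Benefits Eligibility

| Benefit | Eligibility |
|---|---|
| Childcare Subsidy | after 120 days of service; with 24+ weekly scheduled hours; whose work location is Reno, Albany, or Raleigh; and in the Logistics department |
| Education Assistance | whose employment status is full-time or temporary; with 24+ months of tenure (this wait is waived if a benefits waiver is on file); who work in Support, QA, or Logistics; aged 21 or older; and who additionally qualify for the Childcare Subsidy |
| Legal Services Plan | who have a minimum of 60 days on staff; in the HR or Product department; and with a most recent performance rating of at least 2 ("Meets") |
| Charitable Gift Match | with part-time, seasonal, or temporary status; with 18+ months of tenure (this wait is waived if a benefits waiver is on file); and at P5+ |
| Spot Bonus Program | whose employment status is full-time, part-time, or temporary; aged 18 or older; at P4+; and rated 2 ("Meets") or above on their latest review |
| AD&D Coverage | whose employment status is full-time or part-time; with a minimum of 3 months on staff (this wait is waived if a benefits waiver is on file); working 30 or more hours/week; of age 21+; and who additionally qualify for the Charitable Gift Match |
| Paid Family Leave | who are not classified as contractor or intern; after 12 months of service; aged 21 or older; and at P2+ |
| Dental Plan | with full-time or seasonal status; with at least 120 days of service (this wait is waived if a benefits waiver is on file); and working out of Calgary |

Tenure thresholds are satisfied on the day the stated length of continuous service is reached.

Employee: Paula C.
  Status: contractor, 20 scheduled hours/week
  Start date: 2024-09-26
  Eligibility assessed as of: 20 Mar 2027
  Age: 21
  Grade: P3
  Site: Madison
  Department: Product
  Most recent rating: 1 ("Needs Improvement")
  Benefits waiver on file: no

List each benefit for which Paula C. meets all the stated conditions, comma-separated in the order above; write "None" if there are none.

Service from 2024-09-26 to 20 Mar 2027: 905 days.
Childcare Subsidy — service 905 days ≥ 120 days ✓; 20 hrs/wk < 24 ✗ → not eligible.
Education Assistance — status contractor ✗ (requires full-time or temporary) → not eligible.
Legal Services Plan — service 905 days ≥ 60 days ✓; dept Product ✓; rating 1 < 2 ✗ → not eligible.
Charitable Gift Match — status contractor ✗ (requires part-time, seasonal, or temporary) → not eligible.
Spot Bonus Program — status contractor ✗ (requires full-time, part-time, or temporary) → not eligible.
AD&D Coverage — status contractor ✗ (requires full-time or part-time) → not eligible.
Paid Family Leave — status contractor ✗ (excluded) → not eligible.
Dental Plan — status contractor ✗ (requires full-time or seasonal) → not eligible.

None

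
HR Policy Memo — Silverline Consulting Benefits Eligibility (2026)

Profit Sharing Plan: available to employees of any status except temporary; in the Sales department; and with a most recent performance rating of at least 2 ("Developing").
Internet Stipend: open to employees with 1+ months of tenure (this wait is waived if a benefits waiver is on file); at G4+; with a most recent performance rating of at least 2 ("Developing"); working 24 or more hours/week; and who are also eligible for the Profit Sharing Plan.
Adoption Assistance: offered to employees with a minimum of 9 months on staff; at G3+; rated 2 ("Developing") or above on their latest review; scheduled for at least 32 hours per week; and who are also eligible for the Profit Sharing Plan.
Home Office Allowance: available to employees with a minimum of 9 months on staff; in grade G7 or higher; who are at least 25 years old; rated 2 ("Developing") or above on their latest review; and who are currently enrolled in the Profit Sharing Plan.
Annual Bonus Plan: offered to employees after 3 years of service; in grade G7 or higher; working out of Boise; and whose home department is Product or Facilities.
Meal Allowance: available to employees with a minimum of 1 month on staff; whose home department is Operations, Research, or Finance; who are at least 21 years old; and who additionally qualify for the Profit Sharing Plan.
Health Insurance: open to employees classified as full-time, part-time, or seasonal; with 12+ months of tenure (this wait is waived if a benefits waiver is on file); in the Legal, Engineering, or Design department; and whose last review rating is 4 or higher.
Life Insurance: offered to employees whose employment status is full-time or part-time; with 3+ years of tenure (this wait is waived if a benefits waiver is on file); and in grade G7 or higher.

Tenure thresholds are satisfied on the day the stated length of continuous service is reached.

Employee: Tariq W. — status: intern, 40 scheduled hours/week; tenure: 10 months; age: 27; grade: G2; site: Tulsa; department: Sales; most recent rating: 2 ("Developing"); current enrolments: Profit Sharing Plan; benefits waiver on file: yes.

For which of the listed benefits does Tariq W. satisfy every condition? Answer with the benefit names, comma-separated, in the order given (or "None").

Profit Sharing Plan

Profit Sharing Plan — status intern ✓ (not excluded); dept Sales ✓; rating 2 ≥ 2 ✓ → eligible.
Internet Stipend — benefits waiver on file ✓; grade G2 < G4 ✗ → not eligible.
Adoption Assistance — service 10 months ≥ 9 months ✓; grade G2 < G3 ✗ → not eligible.
Home Office Allowance — service 10 months ≥ 9 months ✓; grade G2 < G7 ✗ → not eligible.
Annual Bonus Plan — service 10 months < 3 years (≈1095 days) ✗ → not eligible.
Meal Allowance — service 10 months ≥ 1 month ✓; dept Sales ✗ → not eligible.
Health Insurance — status intern ✗ (requires full-time, part-time, or seasonal) → not eligible.
Life Insurance — status intern ✗ (requires full-time or part-time) → not eligible.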